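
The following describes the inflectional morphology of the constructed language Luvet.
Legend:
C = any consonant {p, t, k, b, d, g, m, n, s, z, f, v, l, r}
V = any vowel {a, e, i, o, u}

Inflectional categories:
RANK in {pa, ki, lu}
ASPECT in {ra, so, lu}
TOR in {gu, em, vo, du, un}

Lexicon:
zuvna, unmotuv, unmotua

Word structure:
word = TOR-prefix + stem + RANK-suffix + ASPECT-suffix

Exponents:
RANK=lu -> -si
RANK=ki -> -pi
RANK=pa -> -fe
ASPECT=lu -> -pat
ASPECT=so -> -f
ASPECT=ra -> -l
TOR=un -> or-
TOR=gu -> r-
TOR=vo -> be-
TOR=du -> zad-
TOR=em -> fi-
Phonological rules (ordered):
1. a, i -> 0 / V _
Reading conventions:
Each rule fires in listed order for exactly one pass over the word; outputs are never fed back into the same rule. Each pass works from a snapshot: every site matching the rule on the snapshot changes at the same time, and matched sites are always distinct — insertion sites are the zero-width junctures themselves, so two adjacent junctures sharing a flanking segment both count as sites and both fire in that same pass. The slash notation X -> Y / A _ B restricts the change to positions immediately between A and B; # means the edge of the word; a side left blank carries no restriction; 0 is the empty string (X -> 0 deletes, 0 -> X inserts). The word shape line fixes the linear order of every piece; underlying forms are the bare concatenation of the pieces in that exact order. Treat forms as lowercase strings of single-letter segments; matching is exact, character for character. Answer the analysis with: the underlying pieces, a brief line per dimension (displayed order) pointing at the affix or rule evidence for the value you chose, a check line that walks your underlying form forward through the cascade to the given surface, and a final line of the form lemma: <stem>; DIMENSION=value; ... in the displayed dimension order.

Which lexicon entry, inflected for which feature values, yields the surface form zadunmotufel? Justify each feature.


underlying: zad-unmotua-fe-l
RANK=pa - signalled by the affix -fe
ASPECT=ra - signalled by the affix -l
TOR=du - signalled by the affix zad-
check: zadunmotuafel -> zadunmotufel
lemma: unmotua; RANK=pa; ASPECT=ra; TOR=du


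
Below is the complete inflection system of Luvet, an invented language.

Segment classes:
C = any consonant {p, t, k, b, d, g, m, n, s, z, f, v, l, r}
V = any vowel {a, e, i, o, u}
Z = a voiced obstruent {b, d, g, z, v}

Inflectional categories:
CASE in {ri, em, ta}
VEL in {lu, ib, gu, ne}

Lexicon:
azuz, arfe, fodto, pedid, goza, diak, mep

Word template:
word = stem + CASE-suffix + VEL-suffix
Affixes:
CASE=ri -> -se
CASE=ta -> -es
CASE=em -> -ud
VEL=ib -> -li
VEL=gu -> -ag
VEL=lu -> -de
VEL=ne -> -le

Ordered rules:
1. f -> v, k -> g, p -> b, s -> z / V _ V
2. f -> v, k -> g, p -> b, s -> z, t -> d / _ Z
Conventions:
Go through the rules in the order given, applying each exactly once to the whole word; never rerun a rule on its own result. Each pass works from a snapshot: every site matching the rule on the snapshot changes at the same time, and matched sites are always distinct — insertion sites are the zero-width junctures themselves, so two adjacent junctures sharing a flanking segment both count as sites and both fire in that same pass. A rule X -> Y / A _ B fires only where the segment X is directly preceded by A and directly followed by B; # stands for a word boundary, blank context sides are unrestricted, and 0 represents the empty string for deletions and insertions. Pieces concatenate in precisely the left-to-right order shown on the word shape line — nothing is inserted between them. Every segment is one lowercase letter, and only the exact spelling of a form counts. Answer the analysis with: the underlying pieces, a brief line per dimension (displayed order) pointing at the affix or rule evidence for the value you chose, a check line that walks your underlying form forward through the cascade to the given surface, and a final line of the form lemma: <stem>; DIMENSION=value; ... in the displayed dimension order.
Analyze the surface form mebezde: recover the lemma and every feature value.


underlying: mep-es-de
CASE=ta - signalled by the affix -es
VEL=lu - signalled by the affix -de
check: mepesde -> mebesde -> mebezde
lemma: mep; CASE=ta; VEL=lu


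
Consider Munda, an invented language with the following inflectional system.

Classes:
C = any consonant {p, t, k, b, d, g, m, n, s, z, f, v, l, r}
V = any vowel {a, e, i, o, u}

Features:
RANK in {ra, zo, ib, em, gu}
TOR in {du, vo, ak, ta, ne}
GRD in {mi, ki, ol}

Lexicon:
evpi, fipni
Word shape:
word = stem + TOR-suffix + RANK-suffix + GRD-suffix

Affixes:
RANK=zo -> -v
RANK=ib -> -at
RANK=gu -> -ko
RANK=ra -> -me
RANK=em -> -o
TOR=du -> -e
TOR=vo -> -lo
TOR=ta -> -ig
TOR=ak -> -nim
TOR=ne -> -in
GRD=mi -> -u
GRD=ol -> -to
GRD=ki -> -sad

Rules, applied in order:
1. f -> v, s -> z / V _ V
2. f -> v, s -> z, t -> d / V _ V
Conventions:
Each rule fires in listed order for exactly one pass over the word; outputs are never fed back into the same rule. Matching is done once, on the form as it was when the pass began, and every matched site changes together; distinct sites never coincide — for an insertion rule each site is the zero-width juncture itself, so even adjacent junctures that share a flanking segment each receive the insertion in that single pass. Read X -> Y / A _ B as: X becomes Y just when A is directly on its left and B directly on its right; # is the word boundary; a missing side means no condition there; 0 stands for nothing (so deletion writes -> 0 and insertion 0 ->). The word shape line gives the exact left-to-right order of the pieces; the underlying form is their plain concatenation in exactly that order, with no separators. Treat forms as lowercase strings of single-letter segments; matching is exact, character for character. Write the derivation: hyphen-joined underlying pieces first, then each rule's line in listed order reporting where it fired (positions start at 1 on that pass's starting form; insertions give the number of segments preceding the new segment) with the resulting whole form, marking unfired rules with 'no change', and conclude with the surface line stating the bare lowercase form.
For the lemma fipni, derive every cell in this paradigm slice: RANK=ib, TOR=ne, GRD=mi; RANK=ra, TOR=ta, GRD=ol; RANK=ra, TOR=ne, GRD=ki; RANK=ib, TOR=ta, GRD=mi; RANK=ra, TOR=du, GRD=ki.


cell RANK=ib, TOR=ne, GRD=mi:
underlying: fipni-in-at-u
1. f -> v, s -> z / V _ V: no change
2. f -> v, s -> z, t -> d / V _ V: fires at position(s) 9: fipniinadu
surface: fipniinadu

cell RANK=ra, TOR=ta, GRD=ol:
underlying: fipni-ig-me-to
1. f -> v, s -> z / V _ V: no change
2. f -> v, s -> z, t -> d / V _ V: fires at position(s) 10: fipniigmedo
surface: fipniigmedo

cell RANK=ra, TOR=ne, GRD=ki:
underlying: fipni-in-me-sad
1. f -> v, s -> z / V _ V: fires at position(s) 10: fipniinmezad
2. f -> v, s -> z, t -> d / V _ V: no change
surface: fipniinmezad

cell RANK=ib, TOR=ta, GRD=mi:
underlying: fipni-ig-at-u
1. f -> v, s -> z / V _ V: no change
2. f -> v, s -> z, t -> d / V _ V: fires at position(s) 9: fipniigadu
surface: fipniigadu

cell RANK=ra, TOR=du, GRD=ki:
underlying: fipni-e-me-sad
1. f -> v, s -> z / V _ V: fires at position(s) 9: fipniemezad
2. f -> v, s -> z, t -> d / V _ V: no change
surface: fipniemezad


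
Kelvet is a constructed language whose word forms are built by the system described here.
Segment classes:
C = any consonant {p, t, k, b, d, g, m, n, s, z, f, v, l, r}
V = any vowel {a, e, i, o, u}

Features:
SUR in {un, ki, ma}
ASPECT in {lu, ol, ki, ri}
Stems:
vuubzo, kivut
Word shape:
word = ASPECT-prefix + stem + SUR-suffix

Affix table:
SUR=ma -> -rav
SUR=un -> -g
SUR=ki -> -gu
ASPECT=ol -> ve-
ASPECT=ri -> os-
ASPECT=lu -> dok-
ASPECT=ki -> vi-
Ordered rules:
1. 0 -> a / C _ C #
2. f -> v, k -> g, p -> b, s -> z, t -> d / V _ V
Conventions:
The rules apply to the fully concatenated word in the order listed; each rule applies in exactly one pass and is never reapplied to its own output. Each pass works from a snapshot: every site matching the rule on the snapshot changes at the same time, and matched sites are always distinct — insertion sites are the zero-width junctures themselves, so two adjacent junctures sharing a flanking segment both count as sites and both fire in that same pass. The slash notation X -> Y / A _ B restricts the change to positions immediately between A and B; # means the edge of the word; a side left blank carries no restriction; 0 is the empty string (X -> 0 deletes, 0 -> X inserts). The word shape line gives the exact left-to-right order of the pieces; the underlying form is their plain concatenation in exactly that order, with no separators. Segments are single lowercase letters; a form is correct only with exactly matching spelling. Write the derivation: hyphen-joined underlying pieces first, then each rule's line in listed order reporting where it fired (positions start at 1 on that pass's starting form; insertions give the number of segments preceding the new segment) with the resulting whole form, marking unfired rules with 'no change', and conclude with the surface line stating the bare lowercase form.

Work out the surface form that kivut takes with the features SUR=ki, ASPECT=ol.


underlying: ve-kivut-gu
1. 0 -> a / C _ C #: no change
2. f -> v, k -> g, p -> b, s -> z, t -> d / V _ V: fires at position(s) 3: vegivutgu
surface: vegivutgu


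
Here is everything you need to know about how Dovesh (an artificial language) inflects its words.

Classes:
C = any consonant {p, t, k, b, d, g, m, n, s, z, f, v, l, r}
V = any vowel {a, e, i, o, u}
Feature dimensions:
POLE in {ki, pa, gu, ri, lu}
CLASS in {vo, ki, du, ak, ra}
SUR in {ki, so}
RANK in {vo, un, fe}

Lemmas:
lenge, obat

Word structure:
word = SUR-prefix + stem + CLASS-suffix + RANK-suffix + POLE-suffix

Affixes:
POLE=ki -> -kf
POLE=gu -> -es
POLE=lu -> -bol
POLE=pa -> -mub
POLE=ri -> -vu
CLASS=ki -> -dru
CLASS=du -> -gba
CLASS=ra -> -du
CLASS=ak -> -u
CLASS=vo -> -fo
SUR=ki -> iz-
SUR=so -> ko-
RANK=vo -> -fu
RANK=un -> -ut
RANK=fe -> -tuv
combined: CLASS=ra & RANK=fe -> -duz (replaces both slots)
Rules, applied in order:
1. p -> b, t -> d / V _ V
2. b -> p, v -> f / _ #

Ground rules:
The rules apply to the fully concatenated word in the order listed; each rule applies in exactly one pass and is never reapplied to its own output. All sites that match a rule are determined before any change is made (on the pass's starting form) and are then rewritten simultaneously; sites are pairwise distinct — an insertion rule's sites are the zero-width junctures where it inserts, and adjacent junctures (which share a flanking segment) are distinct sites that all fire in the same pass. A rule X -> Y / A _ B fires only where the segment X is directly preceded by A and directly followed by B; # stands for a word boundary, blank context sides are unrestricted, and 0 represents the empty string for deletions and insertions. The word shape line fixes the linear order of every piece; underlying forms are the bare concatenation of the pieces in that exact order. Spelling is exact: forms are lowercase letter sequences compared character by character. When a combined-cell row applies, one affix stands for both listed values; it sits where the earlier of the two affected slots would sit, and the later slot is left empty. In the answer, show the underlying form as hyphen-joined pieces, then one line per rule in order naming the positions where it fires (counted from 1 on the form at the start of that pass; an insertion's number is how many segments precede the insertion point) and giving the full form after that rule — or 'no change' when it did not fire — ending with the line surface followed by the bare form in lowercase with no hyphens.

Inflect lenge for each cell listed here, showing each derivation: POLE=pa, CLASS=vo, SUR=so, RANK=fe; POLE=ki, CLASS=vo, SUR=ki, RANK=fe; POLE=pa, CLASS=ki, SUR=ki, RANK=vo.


cell POLE=pa, CLASS=vo, SUR=so, RANK=fe:
underlying: ko-lenge-fo-tuv-mub
1. p -> b, t -> d / V _ V: fires at position(s) 10: kolengefoduvmub
2. b -> p, v -> f / _ #: fires at position(s) 15: kolengefoduvmup
surface: kolengefoduvmup

cell POLE=ki, CLASS=vo, SUR=ki, RANK=fe:
underlying: iz-lenge-fo-tuv-kf
1. p -> b, t -> d / V _ V: fires at position(s) 10: izlengefoduvkf
2. b -> p, v -> f / _ #: no change
surface: izlengefoduvkf

cell POLE=pa, CLASS=ki, SUR=ki, RANK=vo:
underlying: iz-lenge-dru-fu-mub
1. p -> b, t -> d / V _ V: no change
2. b -> p, v -> f / _ #: fires at position(s) 15: izlengedrufumup
surface: izlengedrufumup


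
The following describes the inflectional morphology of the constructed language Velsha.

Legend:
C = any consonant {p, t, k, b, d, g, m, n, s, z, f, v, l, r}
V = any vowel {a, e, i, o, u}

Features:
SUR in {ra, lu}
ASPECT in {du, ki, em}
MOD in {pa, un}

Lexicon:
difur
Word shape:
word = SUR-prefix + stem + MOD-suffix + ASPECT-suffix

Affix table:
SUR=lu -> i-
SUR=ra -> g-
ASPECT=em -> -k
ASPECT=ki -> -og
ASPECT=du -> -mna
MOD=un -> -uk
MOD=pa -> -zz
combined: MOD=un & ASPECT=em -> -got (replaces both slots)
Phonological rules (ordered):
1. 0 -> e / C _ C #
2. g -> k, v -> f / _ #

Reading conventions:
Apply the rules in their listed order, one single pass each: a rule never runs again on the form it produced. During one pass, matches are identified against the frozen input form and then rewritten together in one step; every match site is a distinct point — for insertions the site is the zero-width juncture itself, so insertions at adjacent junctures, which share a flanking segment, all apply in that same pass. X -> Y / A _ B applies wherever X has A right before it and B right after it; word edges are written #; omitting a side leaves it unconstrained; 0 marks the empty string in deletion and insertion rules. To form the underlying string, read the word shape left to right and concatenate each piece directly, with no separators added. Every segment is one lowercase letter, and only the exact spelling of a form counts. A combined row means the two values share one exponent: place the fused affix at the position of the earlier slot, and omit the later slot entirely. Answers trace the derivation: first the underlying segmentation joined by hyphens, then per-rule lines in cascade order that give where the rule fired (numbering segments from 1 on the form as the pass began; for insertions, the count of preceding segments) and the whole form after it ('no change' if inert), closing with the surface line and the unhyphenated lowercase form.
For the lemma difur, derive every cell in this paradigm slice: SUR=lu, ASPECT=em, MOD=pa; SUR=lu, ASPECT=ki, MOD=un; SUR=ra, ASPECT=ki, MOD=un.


cell SUR=lu, ASPECT=em, MOD=pa:
underlying: i-difur-zz-k
1. 0 -> e / C _ C #: inserts after position(s) 8: idifurzzek
2. g -> k, v -> f / _ #: no change
surface: idifurzzek

cell SUR=lu, ASPECT=ki, MOD=un:
underlying: i-difur-uk-og
1. 0 -> e / C _ C #: no change
2. g -> k, v -> f / _ #: fires at position(s) 10: idifurukok
surface: idifurukok

cell SUR=ra, ASPECT=ki, MOD=un:
underlying: g-difur-uk-og
1. 0 -> e / C _ C #: no change
2. g -> k, v -> f / _ #: fires at position(s) 10: gdifurukok
surface: gdifurukok


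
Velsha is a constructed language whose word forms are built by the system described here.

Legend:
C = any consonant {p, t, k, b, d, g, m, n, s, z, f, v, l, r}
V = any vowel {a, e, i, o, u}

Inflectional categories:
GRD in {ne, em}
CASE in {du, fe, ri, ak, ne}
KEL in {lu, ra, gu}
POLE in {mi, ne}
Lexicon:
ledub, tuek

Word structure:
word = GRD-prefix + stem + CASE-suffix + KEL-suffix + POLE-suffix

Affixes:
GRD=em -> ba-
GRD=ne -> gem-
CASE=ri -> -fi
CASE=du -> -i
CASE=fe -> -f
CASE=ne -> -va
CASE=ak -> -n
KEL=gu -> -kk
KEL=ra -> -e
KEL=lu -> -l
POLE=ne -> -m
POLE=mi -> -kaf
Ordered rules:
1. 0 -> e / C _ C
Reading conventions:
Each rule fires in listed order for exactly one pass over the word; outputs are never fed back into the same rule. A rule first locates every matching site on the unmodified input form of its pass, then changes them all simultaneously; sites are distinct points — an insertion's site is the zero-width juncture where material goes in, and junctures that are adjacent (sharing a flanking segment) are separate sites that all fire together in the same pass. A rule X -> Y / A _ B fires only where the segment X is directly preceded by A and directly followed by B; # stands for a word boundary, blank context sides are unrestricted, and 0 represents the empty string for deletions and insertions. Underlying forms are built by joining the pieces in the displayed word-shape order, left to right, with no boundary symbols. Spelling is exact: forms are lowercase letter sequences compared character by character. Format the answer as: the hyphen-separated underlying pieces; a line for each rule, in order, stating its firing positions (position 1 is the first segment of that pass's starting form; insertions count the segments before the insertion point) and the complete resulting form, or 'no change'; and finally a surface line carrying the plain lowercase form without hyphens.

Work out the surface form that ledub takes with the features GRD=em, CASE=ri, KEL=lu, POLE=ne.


underlying: ba-ledub-fi-l-m
1. 0 -> e / C _ C: inserts after position(s) 7, 10: baledubefilem
surface: baledubefilem


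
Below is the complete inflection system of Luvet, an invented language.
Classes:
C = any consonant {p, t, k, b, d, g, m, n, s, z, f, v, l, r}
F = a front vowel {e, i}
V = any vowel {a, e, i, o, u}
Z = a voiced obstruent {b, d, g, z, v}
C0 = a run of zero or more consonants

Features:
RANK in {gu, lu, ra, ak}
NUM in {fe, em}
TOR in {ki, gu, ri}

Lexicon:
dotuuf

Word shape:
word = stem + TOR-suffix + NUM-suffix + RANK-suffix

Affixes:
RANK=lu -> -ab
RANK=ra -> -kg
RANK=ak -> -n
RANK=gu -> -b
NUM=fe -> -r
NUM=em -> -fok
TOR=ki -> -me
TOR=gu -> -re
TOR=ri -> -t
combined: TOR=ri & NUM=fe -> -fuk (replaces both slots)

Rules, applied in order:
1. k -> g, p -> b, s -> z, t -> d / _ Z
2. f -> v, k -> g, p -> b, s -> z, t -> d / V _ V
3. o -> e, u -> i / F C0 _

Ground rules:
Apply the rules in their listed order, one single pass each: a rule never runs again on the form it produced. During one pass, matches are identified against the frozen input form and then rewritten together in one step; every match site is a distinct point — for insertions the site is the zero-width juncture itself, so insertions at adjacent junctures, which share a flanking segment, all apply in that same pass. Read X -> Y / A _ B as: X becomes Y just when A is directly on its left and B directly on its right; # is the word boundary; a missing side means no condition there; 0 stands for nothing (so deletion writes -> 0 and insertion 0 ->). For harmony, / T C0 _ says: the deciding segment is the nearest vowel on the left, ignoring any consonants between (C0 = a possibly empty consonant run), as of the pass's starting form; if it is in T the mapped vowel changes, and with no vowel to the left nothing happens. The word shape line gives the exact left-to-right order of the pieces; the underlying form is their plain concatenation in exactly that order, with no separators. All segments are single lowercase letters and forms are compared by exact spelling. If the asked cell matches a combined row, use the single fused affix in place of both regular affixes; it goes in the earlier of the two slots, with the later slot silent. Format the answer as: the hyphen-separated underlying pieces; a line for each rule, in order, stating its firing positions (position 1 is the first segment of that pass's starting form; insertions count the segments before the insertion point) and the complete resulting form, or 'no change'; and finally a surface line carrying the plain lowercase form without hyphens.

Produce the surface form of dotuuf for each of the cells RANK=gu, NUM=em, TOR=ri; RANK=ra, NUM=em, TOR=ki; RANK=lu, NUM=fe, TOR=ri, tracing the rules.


cell RANK=gu, NUM=em, TOR=ri:
underlying: dotuuf-t-fok-b
1. k -> g, p -> b, s -> z, t -> d / _ Z: fires at position(s) 10: dotuuftfogb
2. f -> v, k -> g, p -> b, s -> z, t -> d / V _ V: fires at position(s) 3: doduuftfogb
3. o -> e, u -> i / F C0 _: no change
surface: doduuftfogb

cell RANK=ra, NUM=em, TOR=ki:
underlying: dotuuf-me-fok-kg
1. k -> g, p -> b, s -> z, t -> d / _ Z: fires at position(s) 12: dotuufmefokgg
2. f -> v, k -> g, p -> b, s -> z, t -> d / V _ V: fires at position(s) 3, 9: doduufmevokgg
3. o -> e, u -> i / F C0 _: fires at position(s) 10: doduufmevekgg
surface: doduufmevekgg

cell RANK=lu, NUM=fe, TOR=ri:
underlying: dotuuf-fuk-ab
1. k -> g, p -> b, s -> z, t -> d / _ Z: no change
2. f -> v, k -> g, p -> b, s -> z, t -> d / V _ V: fires at position(s) 3, 9: doduuffugab
3. o -> e, u -> i / F C0 _: no change
surface: doduuffugab


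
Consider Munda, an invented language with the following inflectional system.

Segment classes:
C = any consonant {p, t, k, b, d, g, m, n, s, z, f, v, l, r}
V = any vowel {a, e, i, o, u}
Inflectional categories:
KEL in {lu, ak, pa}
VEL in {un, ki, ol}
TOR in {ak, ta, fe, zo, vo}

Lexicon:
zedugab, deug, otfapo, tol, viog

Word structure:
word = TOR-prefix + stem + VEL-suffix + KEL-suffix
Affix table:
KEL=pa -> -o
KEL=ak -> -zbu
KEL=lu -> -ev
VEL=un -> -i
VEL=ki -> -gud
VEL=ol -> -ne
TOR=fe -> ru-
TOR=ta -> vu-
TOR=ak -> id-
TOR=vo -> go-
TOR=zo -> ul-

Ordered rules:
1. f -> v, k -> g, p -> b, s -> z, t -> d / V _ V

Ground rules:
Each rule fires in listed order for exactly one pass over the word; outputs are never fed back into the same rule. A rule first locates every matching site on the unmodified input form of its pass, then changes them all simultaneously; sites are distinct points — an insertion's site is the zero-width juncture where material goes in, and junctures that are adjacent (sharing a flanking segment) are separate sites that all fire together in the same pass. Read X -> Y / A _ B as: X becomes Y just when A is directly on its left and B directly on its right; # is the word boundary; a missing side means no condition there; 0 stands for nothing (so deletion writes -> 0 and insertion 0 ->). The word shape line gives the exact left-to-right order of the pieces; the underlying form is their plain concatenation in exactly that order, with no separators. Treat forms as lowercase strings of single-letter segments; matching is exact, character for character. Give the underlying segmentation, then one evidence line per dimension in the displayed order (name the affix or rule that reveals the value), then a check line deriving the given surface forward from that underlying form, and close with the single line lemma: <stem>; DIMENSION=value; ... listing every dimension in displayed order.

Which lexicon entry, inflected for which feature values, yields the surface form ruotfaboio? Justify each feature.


underlying: ru-otfapo-i-o
KEL=pa - signalled by the affix -o
VEL=un - signalled by the affix -i
TOR=fe - signalled by the affix ru-
check: ruotfapoio -> ruotfaboio
lemma: otfapo; KEL=pa; VEL=un; TOR=fe


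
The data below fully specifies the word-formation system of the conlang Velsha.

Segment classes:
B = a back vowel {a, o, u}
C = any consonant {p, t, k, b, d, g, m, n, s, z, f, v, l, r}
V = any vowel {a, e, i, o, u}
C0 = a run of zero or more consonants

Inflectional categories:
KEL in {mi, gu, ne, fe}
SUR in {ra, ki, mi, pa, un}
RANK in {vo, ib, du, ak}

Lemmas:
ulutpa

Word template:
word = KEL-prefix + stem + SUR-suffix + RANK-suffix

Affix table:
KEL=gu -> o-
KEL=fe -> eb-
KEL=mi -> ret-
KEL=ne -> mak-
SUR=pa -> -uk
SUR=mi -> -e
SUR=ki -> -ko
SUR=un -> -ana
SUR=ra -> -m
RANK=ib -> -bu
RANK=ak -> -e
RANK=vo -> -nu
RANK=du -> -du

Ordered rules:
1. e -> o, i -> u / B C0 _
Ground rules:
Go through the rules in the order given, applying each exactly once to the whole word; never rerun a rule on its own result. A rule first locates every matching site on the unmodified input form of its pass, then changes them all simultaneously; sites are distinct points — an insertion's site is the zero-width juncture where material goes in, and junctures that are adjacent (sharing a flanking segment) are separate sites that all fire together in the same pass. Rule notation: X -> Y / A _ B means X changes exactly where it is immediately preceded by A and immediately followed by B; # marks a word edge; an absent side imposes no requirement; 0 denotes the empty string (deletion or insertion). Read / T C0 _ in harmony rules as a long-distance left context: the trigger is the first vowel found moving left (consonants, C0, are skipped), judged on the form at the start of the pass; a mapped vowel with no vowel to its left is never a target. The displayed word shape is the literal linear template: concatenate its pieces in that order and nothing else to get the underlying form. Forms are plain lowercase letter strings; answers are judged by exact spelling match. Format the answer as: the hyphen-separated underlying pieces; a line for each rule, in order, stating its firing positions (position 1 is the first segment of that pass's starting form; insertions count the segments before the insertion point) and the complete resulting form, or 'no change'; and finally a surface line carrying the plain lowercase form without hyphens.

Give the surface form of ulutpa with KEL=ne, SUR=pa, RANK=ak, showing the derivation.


underlying: mak-ulutpa-uk-e
1. e -> o, i -> u / B C0 _: fires at position(s) 12: makulutpauko
surface: makulutpauko


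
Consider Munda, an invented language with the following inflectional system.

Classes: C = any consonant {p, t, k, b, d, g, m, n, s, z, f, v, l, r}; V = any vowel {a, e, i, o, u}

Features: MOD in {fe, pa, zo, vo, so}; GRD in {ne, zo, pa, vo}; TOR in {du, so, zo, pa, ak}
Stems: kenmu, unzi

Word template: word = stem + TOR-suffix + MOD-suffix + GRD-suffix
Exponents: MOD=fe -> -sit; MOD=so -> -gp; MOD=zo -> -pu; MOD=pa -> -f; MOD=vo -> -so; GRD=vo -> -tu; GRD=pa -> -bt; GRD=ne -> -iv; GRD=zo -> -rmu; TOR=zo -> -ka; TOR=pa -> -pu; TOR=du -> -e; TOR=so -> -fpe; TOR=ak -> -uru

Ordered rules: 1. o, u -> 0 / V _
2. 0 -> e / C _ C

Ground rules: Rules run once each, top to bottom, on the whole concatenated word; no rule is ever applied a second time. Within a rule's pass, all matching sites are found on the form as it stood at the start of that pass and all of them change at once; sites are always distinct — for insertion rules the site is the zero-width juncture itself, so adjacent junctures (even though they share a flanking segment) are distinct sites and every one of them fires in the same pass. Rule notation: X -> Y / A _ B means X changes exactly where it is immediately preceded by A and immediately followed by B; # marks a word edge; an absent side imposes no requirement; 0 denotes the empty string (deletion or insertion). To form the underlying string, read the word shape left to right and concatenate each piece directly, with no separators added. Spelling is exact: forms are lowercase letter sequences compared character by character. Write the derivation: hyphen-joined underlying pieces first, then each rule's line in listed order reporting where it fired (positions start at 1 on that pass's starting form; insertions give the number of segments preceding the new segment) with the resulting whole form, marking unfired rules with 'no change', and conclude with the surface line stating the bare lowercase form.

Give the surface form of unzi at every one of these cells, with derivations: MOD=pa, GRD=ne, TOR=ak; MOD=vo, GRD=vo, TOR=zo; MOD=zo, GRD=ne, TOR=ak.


cell MOD=pa, GRD=ne, TOR=ak:
underlying: unzi-uru-f-iv
1. o, u -> 0 / V _: fires at position(s) 5: unzirufiv
2. 0 -> e / C _ C: inserts after position(s) 2: unezirufiv
surface: unezirufiv

cell MOD=vo, GRD=vo, TOR=zo:
underlying: unzi-ka-so-tu
1. o, u -> 0 / V _: no change
2. 0 -> e / C _ C: inserts after position(s) 2: unezikasotu
surface: unezikasotu

cell MOD=zo, GRD=ne, TOR=ak:
underlying: unzi-uru-pu-iv
1. o, u -> 0 / V _: fires at position(s) 5: unzirupuiv
2. 0 -> e / C _ C: inserts after position(s) 2: unezirupuiv
surface: unezirupuiv


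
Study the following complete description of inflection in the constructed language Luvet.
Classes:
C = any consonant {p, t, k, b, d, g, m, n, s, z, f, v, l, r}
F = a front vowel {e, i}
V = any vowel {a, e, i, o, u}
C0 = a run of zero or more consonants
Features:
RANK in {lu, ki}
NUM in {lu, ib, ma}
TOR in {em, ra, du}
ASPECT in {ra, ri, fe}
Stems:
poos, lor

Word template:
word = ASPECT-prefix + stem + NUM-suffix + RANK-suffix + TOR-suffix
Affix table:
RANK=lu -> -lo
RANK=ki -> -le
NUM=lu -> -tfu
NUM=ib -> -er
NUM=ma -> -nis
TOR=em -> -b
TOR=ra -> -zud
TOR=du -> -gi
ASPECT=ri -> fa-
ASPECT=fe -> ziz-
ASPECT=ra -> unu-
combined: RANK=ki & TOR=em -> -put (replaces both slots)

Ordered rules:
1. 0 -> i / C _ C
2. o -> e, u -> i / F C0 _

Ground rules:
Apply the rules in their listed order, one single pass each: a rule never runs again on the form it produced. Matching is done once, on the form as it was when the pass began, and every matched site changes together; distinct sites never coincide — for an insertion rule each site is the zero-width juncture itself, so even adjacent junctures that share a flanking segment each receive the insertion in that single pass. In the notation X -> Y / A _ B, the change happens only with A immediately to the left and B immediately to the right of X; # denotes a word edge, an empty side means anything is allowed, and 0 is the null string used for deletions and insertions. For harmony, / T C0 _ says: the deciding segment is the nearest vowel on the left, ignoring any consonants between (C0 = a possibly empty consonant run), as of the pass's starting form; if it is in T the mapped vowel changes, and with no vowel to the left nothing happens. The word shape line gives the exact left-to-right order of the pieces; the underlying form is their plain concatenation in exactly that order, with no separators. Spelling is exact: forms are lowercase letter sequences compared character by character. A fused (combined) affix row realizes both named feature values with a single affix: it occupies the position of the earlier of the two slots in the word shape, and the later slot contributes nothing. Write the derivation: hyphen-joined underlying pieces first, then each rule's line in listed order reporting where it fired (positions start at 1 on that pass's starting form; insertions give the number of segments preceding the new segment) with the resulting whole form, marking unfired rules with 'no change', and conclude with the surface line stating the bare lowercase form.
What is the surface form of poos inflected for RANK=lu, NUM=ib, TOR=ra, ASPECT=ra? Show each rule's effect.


underlying: unu-poos-er-lo-zud
1. 0 -> i / C _ C: inserts after position(s) 9: unupooserilozud
2. o -> e, u -> i / F C0 _: fires at position(s) 12: unupooserilezud
surface: unupooserilezud


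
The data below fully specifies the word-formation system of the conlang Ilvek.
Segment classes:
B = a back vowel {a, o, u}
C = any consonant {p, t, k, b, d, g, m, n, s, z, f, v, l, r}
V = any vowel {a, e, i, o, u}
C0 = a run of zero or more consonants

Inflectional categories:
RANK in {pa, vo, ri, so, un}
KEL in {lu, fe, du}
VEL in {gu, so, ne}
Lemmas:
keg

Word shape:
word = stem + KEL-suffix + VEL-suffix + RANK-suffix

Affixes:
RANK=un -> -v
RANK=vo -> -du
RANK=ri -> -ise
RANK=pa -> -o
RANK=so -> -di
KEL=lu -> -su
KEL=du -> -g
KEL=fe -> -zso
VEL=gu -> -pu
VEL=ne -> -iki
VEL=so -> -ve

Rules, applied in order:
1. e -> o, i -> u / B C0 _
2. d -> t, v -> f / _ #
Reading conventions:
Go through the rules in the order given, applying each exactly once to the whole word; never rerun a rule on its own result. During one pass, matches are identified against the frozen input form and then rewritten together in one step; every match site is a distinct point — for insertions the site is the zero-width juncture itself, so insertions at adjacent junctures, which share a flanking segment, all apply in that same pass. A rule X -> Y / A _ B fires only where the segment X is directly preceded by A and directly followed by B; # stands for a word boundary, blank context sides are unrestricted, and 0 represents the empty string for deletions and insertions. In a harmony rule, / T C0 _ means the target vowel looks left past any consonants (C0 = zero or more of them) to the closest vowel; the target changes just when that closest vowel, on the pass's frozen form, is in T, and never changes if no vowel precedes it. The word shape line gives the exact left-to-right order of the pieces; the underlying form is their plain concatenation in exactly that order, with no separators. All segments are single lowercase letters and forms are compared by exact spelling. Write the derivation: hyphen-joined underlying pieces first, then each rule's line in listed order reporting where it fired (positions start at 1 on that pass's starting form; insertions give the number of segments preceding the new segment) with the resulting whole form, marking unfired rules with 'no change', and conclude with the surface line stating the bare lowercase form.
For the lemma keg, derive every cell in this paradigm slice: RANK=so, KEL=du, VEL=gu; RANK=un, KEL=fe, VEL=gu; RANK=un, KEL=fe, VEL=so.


cell RANK=so, KEL=du, VEL=gu:
underlying: keg-g-pu-di
1. e -> o, i -> u / B C0 _: fires at position(s) 8: keggpudu
2. d -> t, v -> f / _ #: no change
surface: keggpudu

cell RANK=un, KEL=fe, VEL=gu:
underlying: keg-zso-pu-v
1. e -> o, i -> u / B C0 _: no change
2. d -> t, v -> f / _ #: fires at position(s) 9: kegzsopuf
surface: kegzsopuf

cell RANK=un, KEL=fe, VEL=so:
underlying: keg-zso-ve-v
1. e -> o, i -> u / B C0 _: fires at position(s) 8: kegzsovov
2. d -> t, v -> f / _ #: fires at position(s) 9: kegzsovof
surface: kegzsovof


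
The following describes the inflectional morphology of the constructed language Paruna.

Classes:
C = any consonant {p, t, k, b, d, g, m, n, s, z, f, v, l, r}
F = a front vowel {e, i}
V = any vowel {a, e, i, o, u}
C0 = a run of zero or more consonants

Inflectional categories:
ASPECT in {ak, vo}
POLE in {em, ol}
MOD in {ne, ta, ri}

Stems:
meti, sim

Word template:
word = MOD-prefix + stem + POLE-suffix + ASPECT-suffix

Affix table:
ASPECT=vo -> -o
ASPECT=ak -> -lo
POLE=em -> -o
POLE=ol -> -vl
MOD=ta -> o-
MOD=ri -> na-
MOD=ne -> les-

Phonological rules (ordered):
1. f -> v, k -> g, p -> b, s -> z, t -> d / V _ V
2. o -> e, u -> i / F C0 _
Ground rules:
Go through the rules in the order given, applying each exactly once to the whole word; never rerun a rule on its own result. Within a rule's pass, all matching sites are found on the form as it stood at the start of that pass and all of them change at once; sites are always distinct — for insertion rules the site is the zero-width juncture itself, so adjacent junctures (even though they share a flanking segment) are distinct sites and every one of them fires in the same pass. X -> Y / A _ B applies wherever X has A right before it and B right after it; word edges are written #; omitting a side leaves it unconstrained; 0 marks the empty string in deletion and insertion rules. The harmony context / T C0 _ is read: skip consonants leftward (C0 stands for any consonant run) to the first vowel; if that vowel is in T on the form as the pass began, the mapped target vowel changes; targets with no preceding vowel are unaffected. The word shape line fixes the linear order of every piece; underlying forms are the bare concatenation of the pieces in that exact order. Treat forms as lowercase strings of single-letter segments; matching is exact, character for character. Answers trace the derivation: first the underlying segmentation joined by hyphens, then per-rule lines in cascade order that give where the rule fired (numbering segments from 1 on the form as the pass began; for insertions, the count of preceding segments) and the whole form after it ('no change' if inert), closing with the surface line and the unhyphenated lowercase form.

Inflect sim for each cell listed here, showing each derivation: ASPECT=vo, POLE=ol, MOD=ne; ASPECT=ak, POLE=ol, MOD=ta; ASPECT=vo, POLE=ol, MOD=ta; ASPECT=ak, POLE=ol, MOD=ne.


cell ASPECT=vo, POLE=ol, MOD=ne:
underlying: les-sim-vl-o
1. f -> v, k -> g, p -> b, s -> z, t -> d / V _ V: no change
2. o -> e, u -> i / F C0 _: fires at position(s) 9: lessimvle
surface: lessimvle

cell ASPECT=ak, POLE=ol, MOD=ta:
underlying: o-sim-vl-lo
1. f -> v, k -> g, p -> b, s -> z, t -> d / V _ V: fires at position(s) 2: ozimvllo
2. o -> e, u -> i / F C0 _: fires at position(s) 8: ozimvlle
surface: ozimvlle

cell ASPECT=vo, POLE=ol, MOD=ta:
underlying: o-sim-vl-o
1. f -> v, k -> g, p -> b, s -> z, t -> d / V _ V: fires at position(s) 2: ozimvlo
2. o -> e, u -> i / F C0 _: fires at position(s) 7: ozimvle
surface: ozimvle

cell ASPECT=ak, POLE=ol, MOD=ne:
underlying: les-sim-vl-lo
1. f -> v, k -> g, p -> b, s -> z, t -> d / V _ V: no change
2. o -> e, u -> i / F C0 _: fires at position(s) 10: lessimvlle
surface: lessimvlle


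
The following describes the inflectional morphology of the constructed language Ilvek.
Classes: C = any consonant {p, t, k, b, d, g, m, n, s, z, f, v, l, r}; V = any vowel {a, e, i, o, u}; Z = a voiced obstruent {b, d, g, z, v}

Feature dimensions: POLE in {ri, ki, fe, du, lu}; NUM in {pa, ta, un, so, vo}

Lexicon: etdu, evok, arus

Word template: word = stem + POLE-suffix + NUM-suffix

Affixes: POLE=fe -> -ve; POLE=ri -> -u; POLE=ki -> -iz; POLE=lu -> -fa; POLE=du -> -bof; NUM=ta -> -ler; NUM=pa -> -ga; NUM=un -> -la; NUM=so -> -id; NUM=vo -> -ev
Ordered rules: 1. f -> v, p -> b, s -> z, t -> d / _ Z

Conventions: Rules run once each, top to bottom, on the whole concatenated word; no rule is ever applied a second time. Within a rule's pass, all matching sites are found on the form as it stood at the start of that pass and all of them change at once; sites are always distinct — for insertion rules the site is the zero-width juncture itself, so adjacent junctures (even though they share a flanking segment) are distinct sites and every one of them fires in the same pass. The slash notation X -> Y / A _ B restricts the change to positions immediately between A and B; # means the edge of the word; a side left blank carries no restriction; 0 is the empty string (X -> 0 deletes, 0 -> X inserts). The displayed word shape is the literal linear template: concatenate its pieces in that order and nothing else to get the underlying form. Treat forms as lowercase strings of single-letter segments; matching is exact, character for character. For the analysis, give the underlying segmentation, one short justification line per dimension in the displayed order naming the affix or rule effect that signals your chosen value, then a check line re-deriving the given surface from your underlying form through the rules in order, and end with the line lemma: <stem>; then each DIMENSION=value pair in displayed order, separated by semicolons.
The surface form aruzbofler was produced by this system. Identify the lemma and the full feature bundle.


underlying: arus-bof-ler
POLE=du - signalled by the affix -bof
NUM=ta - signalled by the affix -ler
check: arusbofler -> aruzbofler
lemma: arus; POLE=du; NUM=ta


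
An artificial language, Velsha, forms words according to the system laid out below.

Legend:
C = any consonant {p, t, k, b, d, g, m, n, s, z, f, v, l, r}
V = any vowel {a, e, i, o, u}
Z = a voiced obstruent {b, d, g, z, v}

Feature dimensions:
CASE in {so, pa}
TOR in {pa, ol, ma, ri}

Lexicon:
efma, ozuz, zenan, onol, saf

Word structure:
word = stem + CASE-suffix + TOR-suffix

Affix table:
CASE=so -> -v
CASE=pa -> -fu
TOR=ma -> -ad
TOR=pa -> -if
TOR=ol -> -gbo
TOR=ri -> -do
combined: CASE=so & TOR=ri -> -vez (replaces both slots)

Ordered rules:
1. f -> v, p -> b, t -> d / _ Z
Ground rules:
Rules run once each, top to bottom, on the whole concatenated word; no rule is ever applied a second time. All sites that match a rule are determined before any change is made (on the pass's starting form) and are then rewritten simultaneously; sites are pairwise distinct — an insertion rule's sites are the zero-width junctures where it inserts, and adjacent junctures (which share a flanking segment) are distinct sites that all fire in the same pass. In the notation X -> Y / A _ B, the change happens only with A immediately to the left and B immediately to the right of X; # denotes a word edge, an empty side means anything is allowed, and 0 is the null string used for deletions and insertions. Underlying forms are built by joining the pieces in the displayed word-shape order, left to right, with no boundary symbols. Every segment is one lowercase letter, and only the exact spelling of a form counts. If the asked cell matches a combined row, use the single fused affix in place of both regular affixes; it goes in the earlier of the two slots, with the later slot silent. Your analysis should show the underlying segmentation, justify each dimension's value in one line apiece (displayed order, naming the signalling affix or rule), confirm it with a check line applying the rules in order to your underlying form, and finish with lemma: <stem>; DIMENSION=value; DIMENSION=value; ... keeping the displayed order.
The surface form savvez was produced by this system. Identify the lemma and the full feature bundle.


underlying: saf-vez
CASE=so - signalled by the combined affix row
TOR=ri - signalled by the combined affix row
check: safvez -> savvez
lemma: saf; CASE=so; TOR=ri
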